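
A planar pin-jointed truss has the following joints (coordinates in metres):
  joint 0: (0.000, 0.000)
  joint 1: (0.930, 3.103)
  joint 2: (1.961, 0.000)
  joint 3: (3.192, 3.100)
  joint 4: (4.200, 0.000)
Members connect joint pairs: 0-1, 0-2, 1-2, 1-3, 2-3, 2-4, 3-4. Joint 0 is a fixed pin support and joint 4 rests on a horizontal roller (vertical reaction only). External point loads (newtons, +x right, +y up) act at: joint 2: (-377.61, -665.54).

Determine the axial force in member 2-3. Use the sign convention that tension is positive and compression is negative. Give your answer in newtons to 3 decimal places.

N=5 nodes, M=7 members, R=3 reactions → 2N=10, M+R=10
member 0 (0-1): L=3.2394, (cx,cy)=(0.2871,0.9579)
member 1 (0-2): L=1.9610, (cx,cy)=(1.0000,0.0000)
member 2 (1-2): L=3.2698, (cx,cy)=(0.3153,-0.9490)
member 3 (1-3): L=2.2620, (cx,cy)=(1.0000,-0.0013)
member 4 (2-3): L=3.3355, (cx,cy)=(0.3691,0.9294)
member 5 (2-4): L=2.2390, (cx,cy)=(1.0000,0.0000)
member 6 (3-4): L=3.2598, (cx,cy)=(0.3092,-0.9510)
solve A·x = −loads:
  F[0-1] = -370.3886 N (compression)
  F[0-2] = -271.2740 N (compression)
  F[1-2] = +374.1812 N (tension)
  F[1-3] = -224.3193 N (compression)
  F[2-3] = +334.0272 N (tension)
  F[2-4] = +101.0419 N (tension)
  F[3-4] = -326.7586 N (compression)
  Rx@0 = +377.6100 N
  Ry@0 = +354.7962 N
  Ry@4 = +310.7438 N

334.027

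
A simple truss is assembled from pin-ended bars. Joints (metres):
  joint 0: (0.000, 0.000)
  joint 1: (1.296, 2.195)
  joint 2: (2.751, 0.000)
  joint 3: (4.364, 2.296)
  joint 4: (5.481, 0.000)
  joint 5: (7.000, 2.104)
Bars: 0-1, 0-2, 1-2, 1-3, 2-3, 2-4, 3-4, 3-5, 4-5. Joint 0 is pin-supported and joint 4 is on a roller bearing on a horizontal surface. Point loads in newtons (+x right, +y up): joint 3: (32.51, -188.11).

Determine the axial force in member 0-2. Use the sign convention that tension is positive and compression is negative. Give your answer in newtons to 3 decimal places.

47.104

N=6 nodes, M=9 members, R=3 reactions → 2N=12, M+R=12
member 0 (0-1): L=2.5490, (cx,cy)=(0.5084,0.8611)
member 1 (0-2): L=2.7510, (cx,cy)=(1.0000,0.0000)
member 2 (1-2): L=2.6334, (cx,cy)=(0.5525,-0.8335)
member 3 (1-3): L=3.0697, (cx,cy)=(0.9995,0.0329)
member 4 (2-3): L=2.8060, (cx,cy)=(0.5748,0.8183)
member 5 (2-4): L=2.7300, (cx,cy)=(1.0000,0.0000)
member 6 (3-4): L=2.5533, (cx,cy)=(0.4375,-0.8992)
member 7 (3-5): L=2.6430, (cx,cy)=(0.9974,-0.0726)
member 8 (4-5): L=2.5950, (cx,cy)=(0.5853,0.8108)
solve A·x = −loads:
  F[0-1] = -28.7042 N (compression)
  F[0-2] = +47.1039 N (tension)
  F[1-2] = +28.4572 N (tension)
  F[1-3] = -30.3332 N (compression)
  F[2-3] = -28.9875 N (compression)
  F[2-4] = +79.4902 N (tension)
  F[3-4] = -181.7026 N (compression)
  F[3-5] = -0.0000 N (compression)
  F[4-5] = +0.0000 N (tension)
  Rx@0 = -32.5100 N
  Ry@0 = +24.7174 N
  Ry@4 = +163.3926 N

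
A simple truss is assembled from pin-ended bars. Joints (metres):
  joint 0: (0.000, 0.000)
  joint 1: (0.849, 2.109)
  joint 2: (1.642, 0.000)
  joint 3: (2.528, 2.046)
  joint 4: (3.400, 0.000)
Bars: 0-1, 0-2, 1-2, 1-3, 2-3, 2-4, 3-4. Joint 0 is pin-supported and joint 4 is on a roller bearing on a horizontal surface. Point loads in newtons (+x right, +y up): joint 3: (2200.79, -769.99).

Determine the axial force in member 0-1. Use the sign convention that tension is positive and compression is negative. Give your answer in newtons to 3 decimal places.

N=5 nodes, M=7 members, R=3 reactions → 2N=10, M+R=10
member 0 (0-1): L=2.2735, (cx,cy)=(0.3734,0.9277)
member 1 (0-2): L=1.6420, (cx,cy)=(1.0000,0.0000)
member 2 (1-2): L=2.2532, (cx,cy)=(0.3520,-0.9360)
member 3 (1-3): L=1.6802, (cx,cy)=(0.9993,-0.0375)
member 4 (2-3): L=2.2296, (cx,cy)=(0.3974,0.9177)
member 5 (2-4): L=1.7580, (cx,cy)=(1.0000,0.0000)
member 6 (3-4): L=2.2241, (cx,cy)=(0.3921,-0.9199)
solve A·x = −loads:
  F[0-1] = +1214.7592 N (tension)
  F[0-2] = +1747.1535 N (tension)
  F[1-2] = -1239.5792 N (compression)
  F[1-3] = +890.5328 N (tension)
  F[2-3] = +1264.3868 N (tension)
  F[2-4] = +808.4403 N (tension)
  F[3-4] = -2061.9611 N (compression)
  Rx@0 = -2200.7900 N
  Ry@0 = -1126.8780 N
  Ry@4 = +1896.8680 N

1214.759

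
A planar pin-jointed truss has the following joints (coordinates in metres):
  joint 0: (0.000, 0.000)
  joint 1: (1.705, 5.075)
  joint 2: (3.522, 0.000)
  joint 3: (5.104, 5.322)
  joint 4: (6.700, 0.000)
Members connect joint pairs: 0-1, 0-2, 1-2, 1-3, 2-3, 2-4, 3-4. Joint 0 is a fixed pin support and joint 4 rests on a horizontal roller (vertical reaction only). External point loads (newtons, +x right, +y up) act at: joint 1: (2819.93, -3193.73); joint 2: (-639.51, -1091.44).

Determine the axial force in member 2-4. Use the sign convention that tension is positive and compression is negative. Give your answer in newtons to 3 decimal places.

1056.342

N=5 nodes, M=7 members, R=3 reactions → 2N=10, M+R=10
member 0 (0-1): L=5.3538, (cx,cy)=(0.3185,0.9479)
member 1 (0-2): L=3.5220, (cx,cy)=(1.0000,0.0000)
member 2 (1-2): L=5.3905, (cx,cy)=(0.3371,-0.9415)
member 3 (1-3): L=3.4080, (cx,cy)=(0.9974,0.0725)
member 4 (2-3): L=5.5522, (cx,cy)=(0.2849,0.9585)
member 5 (2-4): L=3.1780, (cx,cy)=(1.0000,0.0000)
member 6 (3-4): L=5.5562, (cx,cy)=(0.2872,-0.9579)
solve A·x = −loads:
  F[0-1] = -804.5991 N (compression)
  F[0-2] = +2436.6593 N (tension)
  F[1-2] = -2748.0754 N (compression)
  F[1-3] = -2155.5261 N (compression)
  F[2-3] = +3837.7778 N (tension)
  F[2-4] = +1056.3420 N (tension)
  F[3-4] = -3677.4459 N (compression)
  Rx@0 = -2180.4200 N
  Ry@0 = +762.7064 N
  Ry@4 = +3522.4636 N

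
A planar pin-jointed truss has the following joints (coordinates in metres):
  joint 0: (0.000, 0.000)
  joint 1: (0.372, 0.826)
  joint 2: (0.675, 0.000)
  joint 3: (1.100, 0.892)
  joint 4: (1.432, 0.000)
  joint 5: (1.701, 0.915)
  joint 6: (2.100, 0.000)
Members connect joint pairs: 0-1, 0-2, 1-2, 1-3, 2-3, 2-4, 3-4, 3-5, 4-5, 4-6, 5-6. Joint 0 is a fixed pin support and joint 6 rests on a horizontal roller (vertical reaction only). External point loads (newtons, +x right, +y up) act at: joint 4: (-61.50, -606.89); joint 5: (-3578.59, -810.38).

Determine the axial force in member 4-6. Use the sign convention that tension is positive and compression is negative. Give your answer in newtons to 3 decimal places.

-213.233

N=7 nodes, M=11 members, R=3 reactions → 2N=14, M+R=14
member 0 (0-1): L=0.9059, (cx,cy)=(0.4106,0.9118)
member 1 (0-2): L=0.6750, (cx,cy)=(1.0000,0.0000)
member 2 (1-2): L=0.8798, (cx,cy)=(0.3444,-0.9388)
member 3 (1-3): L=0.7310, (cx,cy)=(0.9959,0.0903)
member 4 (2-3): L=0.9881, (cx,cy)=(0.4301,0.9028)
member 5 (2-4): L=0.7570, (cx,cy)=(1.0000,0.0000)
member 6 (3-4): L=0.9518, (cx,cy)=(0.3488,-0.9372)
member 7 (3-5): L=0.6014, (cx,cy)=(0.9993,0.0382)
member 8 (4-5): L=0.9537, (cx,cy)=(0.2821,0.9594)
member 9 (4-6): L=0.6680, (cx,cy)=(1.0000,0.0000)
member 10 (5-6): L=0.9982, (cx,cy)=(0.3997,-0.9166)
solve A·x = −loads:
  F[0-1] = -2090.6657 N (compression)
  F[0-2] = -2781.5789 N (compression)
  F[1-2] = +1884.8853 N (tension)
  F[1-3] = -1513.8265 N (compression)
  F[2-3] = -1960.1757 N (compression)
  F[2-4] = -1289.3162 N (compression)
  F[3-4] = +1910.8112 N (tension)
  F[3-5] = -3019.5108 N (compression)
  F[4-5] = -1234.0050 N (compression)
  F[4-6] = -213.2334 N (compression)
  F[5-6] = +533.4636 N (tension)
  Rx@0 = +3640.0900 N
  Ry@0 = +1906.2638 N
  Ry@6 = -488.9938 N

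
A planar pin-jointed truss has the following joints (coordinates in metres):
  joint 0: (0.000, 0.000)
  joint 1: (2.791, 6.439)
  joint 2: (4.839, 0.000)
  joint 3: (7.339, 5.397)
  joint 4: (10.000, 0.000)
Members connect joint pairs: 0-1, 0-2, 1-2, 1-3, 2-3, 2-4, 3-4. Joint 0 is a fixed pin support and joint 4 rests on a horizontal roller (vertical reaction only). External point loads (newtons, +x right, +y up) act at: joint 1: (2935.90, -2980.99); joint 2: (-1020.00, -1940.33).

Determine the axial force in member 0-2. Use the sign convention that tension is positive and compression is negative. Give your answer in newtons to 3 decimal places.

2462.039

N=5 nodes, M=7 members, R=3 reactions → 2N=10, M+R=10
member 0 (0-1): L=7.0179, (cx,cy)=(0.3977,0.9175)
member 1 (0-2): L=4.8390, (cx,cy)=(1.0000,0.0000)
member 2 (1-2): L=6.7569, (cx,cy)=(0.3031,-0.9530)
member 3 (1-3): L=4.6658, (cx,cy)=(0.9747,-0.2233)
member 4 (2-3): L=5.9479, (cx,cy)=(0.4203,0.9074)
member 5 (2-4): L=5.1610, (cx,cy)=(1.0000,0.0000)
member 6 (3-4): L=6.0174, (cx,cy)=(0.4422,-0.8969)
solve A·x = −loads:
  F[0-1] = -1373.2451 N (compression)
  F[0-2] = +2462.0388 N (tension)
  F[1-2] = -1044.9625 N (compression)
  F[1-3] = -3247.3253 N (compression)
  F[2-3] = +3235.8474 N (tension)
  F[2-4] = +1805.2329 N (tension)
  F[3-4] = -4082.1955 N (compression)
  Rx@0 = -1915.9000 N
  Ry@0 = +1259.9740 N
  Ry@4 = +3661.3460 N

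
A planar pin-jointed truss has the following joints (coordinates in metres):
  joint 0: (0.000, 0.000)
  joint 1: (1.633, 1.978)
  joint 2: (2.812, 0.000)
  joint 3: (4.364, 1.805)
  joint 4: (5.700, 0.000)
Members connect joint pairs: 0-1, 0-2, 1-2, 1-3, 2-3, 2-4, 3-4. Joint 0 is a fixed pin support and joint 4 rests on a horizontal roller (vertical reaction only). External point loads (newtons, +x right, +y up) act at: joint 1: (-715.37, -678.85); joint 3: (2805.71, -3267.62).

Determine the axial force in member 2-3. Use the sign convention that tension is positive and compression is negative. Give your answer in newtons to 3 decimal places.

112.720

N=5 nodes, M=7 members, R=3 reactions → 2N=10, M+R=10
member 0 (0-1): L=2.5650, (cx,cy)=(0.6366,0.7712)
member 1 (0-2): L=2.8120, (cx,cy)=(1.0000,0.0000)
member 2 (1-2): L=2.3027, (cx,cy)=(0.5120,-0.8590)
member 3 (1-3): L=2.7365, (cx,cy)=(0.9980,-0.0632)
member 4 (2-3): L=2.3805, (cx,cy)=(0.6520,0.7582)
member 5 (2-4): L=2.8880, (cx,cy)=(1.0000,0.0000)
member 6 (3-4): L=2.2456, (cx,cy)=(0.5949,-0.8038)
solve A·x = −loads:
  F[0-1] = -791.0501 N (compression)
  F[0-2] = +2593.9618 N (tension)
  F[1-2] = -99.5013 N (compression)
  F[1-3] = +263.2196 N (tension)
  F[2-3] = +112.7204 N (tension)
  F[2-4] = +2469.5269 N (tension)
  F[3-4] = -4150.9585 N (compression)
  Rx@0 = -2090.3400 N
  Ry@0 = +610.0208 N
  Ry@4 = +3336.4492 N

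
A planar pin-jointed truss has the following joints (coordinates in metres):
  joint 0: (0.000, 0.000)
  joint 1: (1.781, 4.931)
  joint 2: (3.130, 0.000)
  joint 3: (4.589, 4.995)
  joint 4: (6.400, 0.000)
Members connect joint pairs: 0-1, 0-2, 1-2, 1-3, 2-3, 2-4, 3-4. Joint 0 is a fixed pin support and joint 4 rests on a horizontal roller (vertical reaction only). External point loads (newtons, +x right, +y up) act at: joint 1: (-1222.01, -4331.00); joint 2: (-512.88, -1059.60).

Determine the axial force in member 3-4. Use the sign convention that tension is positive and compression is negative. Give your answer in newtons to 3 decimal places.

-831.733

N=5 nodes, M=7 members, R=3 reactions → 2N=10, M+R=10
member 0 (0-1): L=5.2428, (cx,cy)=(0.3397,0.9405)
member 1 (0-2): L=3.1300, (cx,cy)=(1.0000,0.0000)
member 2 (1-2): L=5.1122, (cx,cy)=(0.2639,-0.9646)
member 3 (1-3): L=2.8087, (cx,cy)=(0.9997,0.0228)
member 4 (2-3): L=5.2037, (cx,cy)=(0.2804,0.9599)
member 5 (2-4): L=3.2700, (cx,cy)=(1.0000,0.0000)
member 6 (3-4): L=5.3132, (cx,cy)=(0.3409,-0.9401)
solve A·x = −loads:
  F[0-1] = -4900.0718 N (compression)
  F[0-2] = -70.3092 N (compression)
  F[1-2] = +275.7005 N (tension)
  F[1-3] = -515.4562 N (compression)
  F[2-3] = +826.8357 N (tension)
  F[2-4] = +283.4972 N (tension)
  F[3-4] = -831.7327 N (compression)
  Rx@0 = +1734.8900 N
  Ry@0 = +4608.6738 N
  Ry@4 = +781.9262 N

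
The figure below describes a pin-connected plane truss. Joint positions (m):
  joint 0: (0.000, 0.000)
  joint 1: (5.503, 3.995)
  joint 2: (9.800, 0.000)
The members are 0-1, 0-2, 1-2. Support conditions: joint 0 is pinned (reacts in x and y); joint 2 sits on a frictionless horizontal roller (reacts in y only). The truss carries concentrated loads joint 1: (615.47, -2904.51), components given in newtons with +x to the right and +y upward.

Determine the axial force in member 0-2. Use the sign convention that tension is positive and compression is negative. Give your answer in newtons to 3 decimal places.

2024.128

N=3 nodes, M=3 members, R=3 reactions → 2N=6, M+R=6
member 0 (0-1): L=6.8002, (cx,cy)=(0.8092,0.5875)
member 1 (0-2): L=9.8000, (cx,cy)=(1.0000,0.0000)
member 2 (1-2): L=5.8672, (cx,cy)=(0.7324,-0.6809)
solve A·x = −loads:
  F[0-1] = -1740.7218 N (compression)
  F[0-2] = +2024.1285 N (tension)
  F[1-2] = -2763.7889 N (compression)
  Rx@0 = -615.4700 N
  Ry@0 = +1022.6405 N
  Ry@2 = +1881.8695 N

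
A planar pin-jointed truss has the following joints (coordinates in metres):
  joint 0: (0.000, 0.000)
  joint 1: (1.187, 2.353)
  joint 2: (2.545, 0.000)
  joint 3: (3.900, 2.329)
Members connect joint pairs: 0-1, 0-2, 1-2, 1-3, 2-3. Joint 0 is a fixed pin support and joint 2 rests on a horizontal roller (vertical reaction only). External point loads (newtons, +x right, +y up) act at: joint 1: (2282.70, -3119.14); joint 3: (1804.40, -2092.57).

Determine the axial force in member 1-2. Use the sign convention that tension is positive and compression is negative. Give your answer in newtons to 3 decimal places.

N=4 nodes, M=5 members, R=3 reactions → 2N=8, M+R=8
member 0 (0-1): L=2.6354, (cx,cy)=(0.4504,0.8928)
member 1 (0-2): L=2.5450, (cx,cy)=(1.0000,0.0000)
member 2 (1-2): L=2.7168, (cx,cy)=(0.4999,-0.8661)
member 3 (1-3): L=2.7131, (cx,cy)=(1.0000,-0.0088)
member 4 (2-3): L=2.6945, (cx,cy)=(0.5029,0.8644)
solve A·x = −loads:
  F[0-1] = +3597.0039 N (tension)
  F[0-2] = +2467.0164 N (tension)
  F[1-2] = -7340.0267 N (compression)
  F[1-3] = +3006.4909 N (tension)
  F[2-3] = -2390.1865 N (compression)
  Rx@0 = -4087.1000 N
  Ry@0 = -3211.5053 N
  Ry@2 = +8423.2153 N

-7340.027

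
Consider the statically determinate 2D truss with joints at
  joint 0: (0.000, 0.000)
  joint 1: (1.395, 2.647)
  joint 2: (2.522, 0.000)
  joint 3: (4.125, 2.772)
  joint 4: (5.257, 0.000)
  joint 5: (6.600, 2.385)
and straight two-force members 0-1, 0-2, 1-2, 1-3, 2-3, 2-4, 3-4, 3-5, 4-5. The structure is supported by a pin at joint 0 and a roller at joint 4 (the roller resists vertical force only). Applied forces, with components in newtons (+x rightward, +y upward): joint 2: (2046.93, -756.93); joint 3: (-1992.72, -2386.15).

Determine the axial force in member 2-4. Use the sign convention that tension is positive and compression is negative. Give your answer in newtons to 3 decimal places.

N=6 nodes, M=9 members, R=3 reactions → 2N=12, M+R=12
member 0 (0-1): L=2.9921, (cx,cy)=(0.4662,0.8847)
member 1 (0-2): L=2.5220, (cx,cy)=(1.0000,0.0000)
member 2 (1-2): L=2.8769, (cx,cy)=(0.3917,-0.9201)
member 3 (1-3): L=2.7329, (cx,cy)=(0.9990,0.0457)
member 4 (2-3): L=3.2021, (cx,cy)=(0.5006,0.8657)
member 5 (2-4): L=2.7350, (cx,cy)=(1.0000,0.0000)
member 6 (3-4): L=2.9942, (cx,cy)=(0.3781,-0.9258)
member 7 (3-5): L=2.5051, (cx,cy)=(0.9880,-0.1545)
member 8 (4-5): L=2.7371, (cx,cy)=(0.4907,0.8714)
solve A·x = −loads:
  F[0-1] = -2213.6858 N (compression)
  F[0-2] = +1086.2933 N (tension)
  F[1-2] = +2037.4027 N (tension)
  F[1-3] = -1832.1264 N (compression)
  F[2-3] = -1291.0588 N (compression)
  F[2-4] = +483.7998 N (tension)
  F[3-4] = -1279.6885 N (compression)
  F[3-5] = +0.0000 N (tension)
  F[4-5] = -0.0000 N (compression)
  Rx@0 = -54.2100 N
  Ry@0 = +1958.3689 N
  Ry@4 = +1184.7111 N

483.800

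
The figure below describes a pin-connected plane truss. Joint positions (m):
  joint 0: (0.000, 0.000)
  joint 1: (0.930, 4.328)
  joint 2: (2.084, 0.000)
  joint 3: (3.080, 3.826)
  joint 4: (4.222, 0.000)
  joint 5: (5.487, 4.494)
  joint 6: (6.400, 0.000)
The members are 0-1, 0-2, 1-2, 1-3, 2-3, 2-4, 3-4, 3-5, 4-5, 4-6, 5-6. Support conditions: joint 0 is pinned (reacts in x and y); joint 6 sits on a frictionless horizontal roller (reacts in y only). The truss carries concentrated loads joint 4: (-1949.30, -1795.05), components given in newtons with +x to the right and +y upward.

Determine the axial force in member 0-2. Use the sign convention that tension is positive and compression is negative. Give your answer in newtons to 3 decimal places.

N=7 nodes, M=11 members, R=3 reactions → 2N=14, M+R=14
member 0 (0-1): L=4.4268, (cx,cy)=(0.2101,0.9777)
member 1 (0-2): L=2.0840, (cx,cy)=(1.0000,0.0000)
member 2 (1-2): L=4.4792, (cx,cy)=(0.2576,-0.9662)
member 3 (1-3): L=2.2078, (cx,cy)=(0.9738,-0.2274)
member 4 (2-3): L=3.9535, (cx,cy)=(0.2519,0.9677)
member 5 (2-4): L=2.1380, (cx,cy)=(1.0000,0.0000)
member 6 (3-4): L=3.9928, (cx,cy)=(0.2860,-0.9582)
member 7 (3-5): L=2.4980, (cx,cy)=(0.9636,0.2674)
member 8 (4-5): L=4.6686, (cx,cy)=(0.2710,0.9626)
member 9 (4-6): L=2.1780, (cx,cy)=(1.0000,0.0000)
member 10 (5-6): L=4.5858, (cx,cy)=(0.1991,-0.9800)
solve A·x = −loads:
  F[0-1] = -624.8220 N (compression)
  F[0-2] = -1818.0346 N (compression)
  F[1-2] = +708.0186 N (tension)
  F[1-3] = -322.1125 N (compression)
  F[2-3] = -706.9185 N (compression)
  F[2-4] = -1457.5321 N (compression)
  F[3-4] = +457.2090 N (tension)
  F[3-5] = -646.0656 N (compression)
  F[4-5] = +1409.6745 N (tension)
  F[4-6] = +240.5761 N (tension)
  F[5-6] = -1208.3627 N (compression)
  Rx@0 = +1949.3000 N
  Ry@0 = +610.8780 N
  Ry@6 = +1184.1720 N

-1818.035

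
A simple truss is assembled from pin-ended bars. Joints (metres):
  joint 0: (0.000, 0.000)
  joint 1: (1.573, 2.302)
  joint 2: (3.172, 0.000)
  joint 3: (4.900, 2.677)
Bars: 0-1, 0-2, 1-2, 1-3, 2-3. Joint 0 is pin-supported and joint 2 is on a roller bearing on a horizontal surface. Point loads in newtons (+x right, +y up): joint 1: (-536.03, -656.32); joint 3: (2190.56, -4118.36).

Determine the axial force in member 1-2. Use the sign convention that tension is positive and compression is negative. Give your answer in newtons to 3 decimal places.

N=4 nodes, M=5 members, R=3 reactions → 2N=8, M+R=8
member 0 (0-1): L=2.7881, (cx,cy)=(0.5642,0.8257)
member 1 (0-2): L=3.1720, (cx,cy)=(1.0000,0.0000)
member 2 (1-2): L=2.8029, (cx,cy)=(0.5705,-0.8213)
member 3 (1-3): L=3.3481, (cx,cy)=(0.9937,0.1120)
member 4 (2-3): L=3.1863, (cx,cy)=(0.5423,0.8402)
solve A·x = −loads:
  F[0-1] = +4084.5406 N (tension)
  F[0-2] = -649.8957 N (compression)
  F[1-2] = -4187.5927 N (compression)
  F[1-3] = +5262.5468 N (tension)
  F[2-3] = -5603.3960 N (compression)
  Rx@0 = -1654.5300 N
  Ry@0 = -3372.4018 N
  Ry@2 = +8147.0818 N

-4187.593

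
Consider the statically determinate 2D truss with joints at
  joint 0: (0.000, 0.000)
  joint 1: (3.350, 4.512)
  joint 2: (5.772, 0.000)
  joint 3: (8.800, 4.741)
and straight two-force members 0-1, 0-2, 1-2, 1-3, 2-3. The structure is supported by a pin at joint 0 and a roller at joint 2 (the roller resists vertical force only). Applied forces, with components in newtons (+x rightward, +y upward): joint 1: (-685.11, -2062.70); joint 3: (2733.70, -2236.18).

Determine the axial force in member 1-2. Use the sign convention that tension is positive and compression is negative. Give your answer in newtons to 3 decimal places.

N=4 nodes, M=5 members, R=3 reactions → 2N=8, M+R=8
member 0 (0-1): L=5.6197, (cx,cy)=(0.5961,0.8029)
member 1 (0-2): L=5.7720, (cx,cy)=(1.0000,0.0000)
member 2 (1-2): L=5.1210, (cx,cy)=(0.4730,-0.8811)
member 3 (1-3): L=5.4548, (cx,cy)=(0.9991,0.0420)
member 4 (2-3): L=5.6255, (cx,cy)=(0.5383,0.8428)
solve A·x = −loads:
  F[0-1] = +2512.6833 N (tension)
  F[0-2] = +550.7271 N (tension)
  F[1-2] = -4426.8392 N (compression)
  F[1-3] = +4280.4566 N (tension)
  F[2-3] = -2866.5778 N (compression)
  Rx@0 = -2048.5900 N
  Ry@0 = -2017.4201 N
  Ry@2 = +6316.3001 N

-4426.839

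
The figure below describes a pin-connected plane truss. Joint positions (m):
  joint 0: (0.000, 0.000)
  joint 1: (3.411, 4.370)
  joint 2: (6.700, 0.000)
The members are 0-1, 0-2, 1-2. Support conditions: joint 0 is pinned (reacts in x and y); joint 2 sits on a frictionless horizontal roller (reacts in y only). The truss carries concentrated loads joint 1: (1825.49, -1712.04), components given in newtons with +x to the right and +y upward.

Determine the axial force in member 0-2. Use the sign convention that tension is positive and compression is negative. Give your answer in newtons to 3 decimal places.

N=3 nodes, M=3 members, R=3 reactions → 2N=6, M+R=6
member 0 (0-1): L=5.5436, (cx,cy)=(0.6153,0.7883)
member 1 (0-2): L=6.7000, (cx,cy)=(1.0000,0.0000)
member 2 (1-2): L=5.4694, (cx,cy)=(0.6013,-0.7990)
solve A·x = −loads:
  F[0-1] = +444.2802 N (tension)
  F[0-2] = +1552.1240 N (tension)
  F[1-2] = -2581.0882 N (compression)
  Rx@0 = -1825.4900 N
  Ry@0 = -350.2226 N
  Ry@2 = +2062.2626 N

1552.124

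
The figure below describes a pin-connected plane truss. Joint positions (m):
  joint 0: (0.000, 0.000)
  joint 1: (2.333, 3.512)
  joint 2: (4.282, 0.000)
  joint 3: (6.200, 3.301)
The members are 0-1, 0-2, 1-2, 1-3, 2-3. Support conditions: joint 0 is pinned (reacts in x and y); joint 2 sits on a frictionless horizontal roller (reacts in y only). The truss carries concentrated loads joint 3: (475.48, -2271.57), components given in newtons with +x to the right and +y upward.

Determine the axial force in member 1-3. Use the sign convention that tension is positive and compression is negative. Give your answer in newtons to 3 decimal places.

1742.762

N=4 nodes, M=5 members, R=3 reactions → 2N=8, M+R=8
member 0 (0-1): L=4.2163, (cx,cy)=(0.5533,0.8330)
member 1 (0-2): L=4.2820, (cx,cy)=(1.0000,0.0000)
member 2 (1-2): L=4.0166, (cx,cy)=(0.4852,-0.8744)
member 3 (1-3): L=3.8728, (cx,cy)=(0.9985,-0.0545)
member 4 (2-3): L=3.8178, (cx,cy)=(0.5024,0.8646)
solve A·x = −loads:
  F[0-1] = +1661.5816 N (tension)
  F[0-2] = -443.9248 N (compression)
  F[1-2] = -1691.4661 N (compression)
  F[1-3] = +1742.7625 N (tension)
  F[2-3] = -2517.3636 N (compression)
  Rx@0 = -475.4800 N
  Ry@0 = -1384.0333 N
  Ry@2 = +3655.6033 N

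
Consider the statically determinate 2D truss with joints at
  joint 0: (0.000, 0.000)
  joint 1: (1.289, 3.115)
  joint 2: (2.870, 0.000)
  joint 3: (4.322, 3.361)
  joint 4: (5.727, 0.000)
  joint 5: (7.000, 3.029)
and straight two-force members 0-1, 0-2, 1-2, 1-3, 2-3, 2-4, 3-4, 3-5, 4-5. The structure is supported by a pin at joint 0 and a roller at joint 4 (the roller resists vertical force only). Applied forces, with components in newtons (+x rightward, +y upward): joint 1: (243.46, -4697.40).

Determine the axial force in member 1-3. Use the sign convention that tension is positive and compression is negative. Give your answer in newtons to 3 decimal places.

-1051.449

N=6 nodes, M=9 members, R=3 reactions → 2N=12, M+R=12
member 0 (0-1): L=3.3712, (cx,cy)=(0.3824,0.9240)
member 1 (0-2): L=2.8700, (cx,cy)=(1.0000,0.0000)
member 2 (1-2): L=3.4932, (cx,cy)=(0.4526,-0.8917)
member 3 (1-3): L=3.0430, (cx,cy)=(0.9967,0.0808)
member 4 (2-3): L=3.6612, (cx,cy)=(0.3966,0.9180)
member 5 (2-4): L=2.8570, (cx,cy)=(1.0000,0.0000)
member 6 (3-4): L=3.6428, (cx,cy)=(0.3857,-0.9226)
member 7 (3-5): L=2.6985, (cx,cy)=(0.9924,-0.1230)
member 8 (4-5): L=3.2856, (cx,cy)=(0.3874,0.9219)
solve A·x = −loads:
  F[0-1] = -3796.1740 N (compression)
  F[0-2] = +1694.9671 N (tension)
  F[1-2] = -1429.4695 N (compression)
  F[1-3] = -1051.4488 N (compression)
  F[2-3] = +1388.5524 N (tension)
  F[2-4] = +497.3245 N (tension)
  F[3-4] = -1289.4504 N (compression)
  F[3-5] = -0.0000 N (tension)
  F[4-5] = +0.0000 N (tension)
  Rx@0 = -243.4600 N
  Ry@0 = +3507.7149 N
  Ry@4 = +1189.6851 N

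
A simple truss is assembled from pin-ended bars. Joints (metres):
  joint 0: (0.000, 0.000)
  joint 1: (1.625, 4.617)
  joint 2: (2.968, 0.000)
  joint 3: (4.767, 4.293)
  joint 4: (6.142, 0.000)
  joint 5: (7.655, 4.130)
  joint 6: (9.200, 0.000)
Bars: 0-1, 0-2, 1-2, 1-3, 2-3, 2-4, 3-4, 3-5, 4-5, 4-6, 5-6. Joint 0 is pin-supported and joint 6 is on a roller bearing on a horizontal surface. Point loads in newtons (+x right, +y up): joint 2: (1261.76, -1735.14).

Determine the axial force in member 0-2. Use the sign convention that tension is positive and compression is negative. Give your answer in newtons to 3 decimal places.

1675.443

N=7 nodes, M=11 members, R=3 reactions → 2N=14, M+R=14
member 0 (0-1): L=4.8946, (cx,cy)=(0.3320,0.9433)
member 1 (0-2): L=2.9680, (cx,cy)=(1.0000,0.0000)
member 2 (1-2): L=4.8084, (cx,cy)=(0.2793,-0.9602)
member 3 (1-3): L=3.1587, (cx,cy)=(0.9947,-0.1026)
member 4 (2-3): L=4.6547, (cx,cy)=(0.3865,0.9223)
member 5 (2-4): L=3.1740, (cx,cy)=(1.0000,0.0000)
member 6 (3-4): L=4.5078, (cx,cy)=(0.3050,-0.9523)
member 7 (3-5): L=2.8926, (cx,cy)=(0.9984,-0.0564)
member 8 (4-5): L=4.3984, (cx,cy)=(0.3440,0.9390)
member 9 (4-6): L=3.0580, (cx,cy)=(1.0000,0.0000)
member 10 (5-6): L=4.4095, (cx,cy)=(0.3504,-0.9366)
solve A·x = −loads:
  F[0-1] = -1246.0439 N (compression)
  F[0-2] = +1675.4430 N (tension)
  F[1-2] = +1307.7372 N (tension)
  F[1-3] = -783.0712 N (compression)
  F[2-3] = +519.8430 N (tension)
  F[2-4] = +578.0261 N (tension)
  F[3-4] = -563.7163 N (compression)
  F[3-5] = -406.7246 N (compression)
  F[4-5] = +571.7431 N (tension)
  F[4-6] = +209.4060 N (tension)
  F[5-6] = -597.6577 N (compression)
  Rx@0 = -1261.7600 N
  Ry@0 = +1175.3687 N
  Ry@6 = +559.7713 N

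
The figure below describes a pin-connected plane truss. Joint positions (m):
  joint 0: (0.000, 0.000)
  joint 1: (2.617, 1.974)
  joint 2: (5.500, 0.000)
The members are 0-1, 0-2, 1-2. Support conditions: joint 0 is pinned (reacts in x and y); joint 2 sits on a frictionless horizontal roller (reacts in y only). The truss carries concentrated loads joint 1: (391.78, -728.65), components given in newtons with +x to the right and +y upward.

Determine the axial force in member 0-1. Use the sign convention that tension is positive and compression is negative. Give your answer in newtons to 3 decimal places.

-400.754

N=3 nodes, M=3 members, R=3 reactions → 2N=6, M+R=6
member 0 (0-1): L=3.2780, (cx,cy)=(0.7983,0.6022)
member 1 (0-2): L=5.5000, (cx,cy)=(1.0000,0.0000)
member 2 (1-2): L=3.4940, (cx,cy)=(0.8251,-0.5650)
solve A·x = −loads:
  F[0-1] = -400.7539 N (compression)
  F[0-2] = +711.7217 N (tension)
  F[1-2] = -862.5700 N (compression)
  Rx@0 = -391.7800 N
  Ry@0 = +241.3317 N
  Ry@2 = +487.3183 N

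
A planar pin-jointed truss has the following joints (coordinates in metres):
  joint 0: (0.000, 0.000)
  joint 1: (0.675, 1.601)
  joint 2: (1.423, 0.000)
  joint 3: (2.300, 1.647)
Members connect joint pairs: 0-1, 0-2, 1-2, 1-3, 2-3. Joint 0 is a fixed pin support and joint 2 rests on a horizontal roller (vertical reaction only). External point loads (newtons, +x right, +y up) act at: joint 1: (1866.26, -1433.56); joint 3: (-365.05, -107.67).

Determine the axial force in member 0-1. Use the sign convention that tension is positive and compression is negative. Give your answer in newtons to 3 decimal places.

N=4 nodes, M=5 members, R=3 reactions → 2N=8, M+R=8
member 0 (0-1): L=1.7375, (cx,cy)=(0.3885,0.9215)
member 1 (0-2): L=1.4230, (cx,cy)=(1.0000,0.0000)
member 2 (1-2): L=1.7671, (cx,cy)=(0.4233,-0.9060)
member 3 (1-3): L=1.6257, (cx,cy)=(0.9996,0.0283)
member 4 (2-3): L=1.8659, (cx,cy)=(0.4700,0.8827)
solve A·x = −loads:
  F[0-1] = +1074.3913 N (tension)
  F[0-2] = +1083.8150 N (tension)
  F[1-2] = -2684.7861 N (compression)
  F[1-3] = -312.5520 N (compression)
  F[2-3] = -111.9632 N (compression)
  Rx@0 = -1501.2100 N
  Ry@0 = -989.9990 N
  Ry@2 = +2531.2290 N

1074.391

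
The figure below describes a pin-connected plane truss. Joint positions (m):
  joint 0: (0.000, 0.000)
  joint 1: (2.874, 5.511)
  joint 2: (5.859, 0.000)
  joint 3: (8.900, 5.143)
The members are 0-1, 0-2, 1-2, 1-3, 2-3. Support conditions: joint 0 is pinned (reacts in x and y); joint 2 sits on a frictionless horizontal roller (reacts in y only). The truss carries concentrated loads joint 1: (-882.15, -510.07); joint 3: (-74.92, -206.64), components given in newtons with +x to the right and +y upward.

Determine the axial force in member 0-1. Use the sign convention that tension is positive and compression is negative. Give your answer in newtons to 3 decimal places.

N=4 nodes, M=5 members, R=3 reactions → 2N=8, M+R=8
member 0 (0-1): L=6.2154, (cx,cy)=(0.4624,0.8867)
member 1 (0-2): L=5.8590, (cx,cy)=(1.0000,0.0000)
member 2 (1-2): L=6.2675, (cx,cy)=(0.4763,-0.8793)
member 3 (1-3): L=6.0372, (cx,cy)=(0.9981,-0.0610)
member 4 (2-3): L=5.9748, (cx,cy)=(0.5090,0.8608)
solve A·x = −loads:
  F[0-1] = -1182.0988 N (compression)
  F[0-2] = -410.4663 N (compression)
  F[1-2] = +608.7532 N (tension)
  F[1-3] = +45.7018 N (tension)
  F[2-3] = -236.8241 N (compression)
  Rx@0 = +957.0700 N
  Ry@0 = +1048.1326 N
  Ry@2 = -331.4226 N

-1182.099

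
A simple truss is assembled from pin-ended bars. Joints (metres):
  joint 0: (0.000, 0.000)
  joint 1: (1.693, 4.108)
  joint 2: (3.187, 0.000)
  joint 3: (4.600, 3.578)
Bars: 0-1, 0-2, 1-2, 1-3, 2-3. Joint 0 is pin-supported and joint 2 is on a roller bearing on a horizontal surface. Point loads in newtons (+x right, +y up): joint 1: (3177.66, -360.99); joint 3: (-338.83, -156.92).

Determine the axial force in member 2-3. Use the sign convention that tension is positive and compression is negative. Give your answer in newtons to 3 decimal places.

-219.338

N=4 nodes, M=5 members, R=3 reactions → 2N=8, M+R=8
member 0 (0-1): L=4.4432, (cx,cy)=(0.3810,0.9246)
member 1 (0-2): L=3.1870, (cx,cy)=(1.0000,0.0000)
member 2 (1-2): L=4.3712, (cx,cy)=(0.3418,-0.9398)
member 3 (1-3): L=2.9549, (cx,cy)=(0.9838,-0.1794)
member 4 (2-3): L=3.8469, (cx,cy)=(0.3673,0.9301)
solve A·x = −loads:
  F[0-1] = +3910.9448 N (tension)
  F[0-2] = +1348.6318 N (tension)
  F[1-2] = -4181.6301 N (compression)
  F[1-3] = -262.5224 N (compression)
  F[2-3] = -219.3385 N (compression)
  Rx@0 = -2838.8300 N
  Ry@0 = -3615.9091 N
  Ry@2 = +4133.8191 N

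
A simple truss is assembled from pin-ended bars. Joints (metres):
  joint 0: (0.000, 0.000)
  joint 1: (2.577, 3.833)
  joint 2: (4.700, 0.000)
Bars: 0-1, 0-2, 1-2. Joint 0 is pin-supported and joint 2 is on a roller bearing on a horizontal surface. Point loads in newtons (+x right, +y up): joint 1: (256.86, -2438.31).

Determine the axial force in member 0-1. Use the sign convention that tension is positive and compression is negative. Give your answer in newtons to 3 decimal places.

N=3 nodes, M=3 members, R=3 reactions → 2N=6, M+R=6
member 0 (0-1): L=4.6187, (cx,cy)=(0.5579,0.8299)
member 1 (0-2): L=4.7000, (cx,cy)=(1.0000,0.0000)
member 2 (1-2): L=4.3817, (cx,cy)=(0.4845,-0.8748)
solve A·x = −loads:
  F[0-1] = -1074.7500 N (compression)
  F[0-2] = +856.5099 N (tension)
  F[1-2] = -1767.7542 N (compression)
  Rx@0 = -256.8600 N
  Ry@0 = +891.9123 N
  Ry@2 = +1546.3977 N

-1074.750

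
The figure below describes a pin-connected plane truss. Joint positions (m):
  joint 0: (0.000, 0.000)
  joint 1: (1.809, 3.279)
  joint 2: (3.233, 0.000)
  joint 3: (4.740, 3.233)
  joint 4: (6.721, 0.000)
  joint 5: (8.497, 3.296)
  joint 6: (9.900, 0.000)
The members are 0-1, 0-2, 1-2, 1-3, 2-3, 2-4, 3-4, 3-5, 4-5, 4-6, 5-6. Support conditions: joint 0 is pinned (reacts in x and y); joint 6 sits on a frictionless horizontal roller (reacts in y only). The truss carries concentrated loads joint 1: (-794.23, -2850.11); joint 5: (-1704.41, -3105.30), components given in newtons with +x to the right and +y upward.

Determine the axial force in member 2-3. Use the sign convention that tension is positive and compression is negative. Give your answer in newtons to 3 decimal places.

N=7 nodes, M=11 members, R=3 reactions → 2N=14, M+R=14
member 0 (0-1): L=3.7449, (cx,cy)=(0.4831,0.8756)
member 1 (0-2): L=3.2330, (cx,cy)=(1.0000,0.0000)
member 2 (1-2): L=3.5749, (cx,cy)=(0.3983,-0.9172)
member 3 (1-3): L=2.9314, (cx,cy)=(0.9999,-0.0157)
member 4 (2-3): L=3.5670, (cx,cy)=(0.4225,0.9064)
member 5 (2-4): L=3.4880, (cx,cy)=(1.0000,0.0000)
member 6 (3-4): L=3.7917, (cx,cy)=(0.5225,-0.8527)
member 7 (3-5): L=3.7575, (cx,cy)=(0.9999,0.0168)
member 8 (4-5): L=3.7440, (cx,cy)=(0.4744,0.8803)
member 9 (4-6): L=3.1790, (cx,cy)=(1.0000,0.0000)
member 10 (5-6): L=3.5822, (cx,cy)=(0.3917,-0.9201)
solve A·x = −loads:
  F[0-1] = -4111.4000 N (compression)
  F[0-2] = -512.6029 N (compression)
  F[1-2] = +843.5822 N (tension)
  F[1-3] = -1528.0256 N (compression)
  F[2-3] = -853.6989 N (compression)
  F[2-4] = +184.1036 N (tension)
  F[3-4] = +833.6442 N (tension)
  F[3-5] = -2324.3887 N (compression)
  F[4-5] = -807.4399 N (compression)
  F[4-6] = +1002.6648 N (tension)
  F[5-6] = -2560.0338 N (compression)
  Rx@0 = +2498.6400 N
  Ry@0 = +3599.8981 N
  Ry@6 = +2355.5119 N

-853.699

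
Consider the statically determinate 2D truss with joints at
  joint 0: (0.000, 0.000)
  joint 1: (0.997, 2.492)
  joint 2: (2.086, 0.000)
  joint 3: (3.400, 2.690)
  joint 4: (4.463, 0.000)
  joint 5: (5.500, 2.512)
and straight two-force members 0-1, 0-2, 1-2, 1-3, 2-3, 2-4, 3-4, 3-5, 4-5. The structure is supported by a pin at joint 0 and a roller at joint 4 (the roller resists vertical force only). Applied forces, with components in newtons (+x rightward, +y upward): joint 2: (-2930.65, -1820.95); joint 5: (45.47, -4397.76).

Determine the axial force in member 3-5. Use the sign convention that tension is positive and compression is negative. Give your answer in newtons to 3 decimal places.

N=6 nodes, M=9 members, R=3 reactions → 2N=12, M+R=12
member 0 (0-1): L=2.6840, (cx,cy)=(0.3715,0.9285)
member 1 (0-2): L=2.0860, (cx,cy)=(1.0000,0.0000)
member 2 (1-2): L=2.7196, (cx,cy)=(0.4004,-0.9163)
member 3 (1-3): L=2.4111, (cx,cy)=(0.9966,0.0821)
member 4 (2-3): L=2.9938, (cx,cy)=(0.4389,0.8985)
member 5 (2-4): L=2.3770, (cx,cy)=(1.0000,0.0000)
member 6 (3-4): L=2.8924, (cx,cy)=(0.3675,-0.9300)
member 7 (3-5): L=2.1075, (cx,cy)=(0.9964,-0.0845)
member 8 (4-5): L=2.7176, (cx,cy)=(0.3816,0.9243)
solve A·x = −loads:
  F[0-1] = +83.5730 N (tension)
  F[0-2] = -2916.2236 N (compression)
  F[1-2] = -79.0413 N (compression)
  F[1-3] = +62.9068 N (tension)
  F[2-3] = +2107.1929 N (tension)
  F[2-4] = -942.0936 N (compression)
  F[3-4] = -2205.2767 N (compression)
  F[3-5] = +1804.4786 N (tension)
  F[4-5] = -4592.8764 N (compression)
  Rx@0 = +2885.1800 N
  Ry@0 = -77.5935 N
  Ry@4 = +6296.3035 N

1804.479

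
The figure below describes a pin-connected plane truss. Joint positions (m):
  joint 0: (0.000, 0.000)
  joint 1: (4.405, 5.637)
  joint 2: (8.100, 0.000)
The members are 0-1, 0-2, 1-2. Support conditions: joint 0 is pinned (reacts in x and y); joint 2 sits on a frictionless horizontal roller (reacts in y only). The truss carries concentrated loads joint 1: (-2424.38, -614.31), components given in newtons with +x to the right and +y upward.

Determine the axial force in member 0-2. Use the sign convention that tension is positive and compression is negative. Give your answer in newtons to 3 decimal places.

N=3 nodes, M=3 members, R=3 reactions → 2N=6, M+R=6
member 0 (0-1): L=7.1540, (cx,cy)=(0.6157,0.7880)
member 1 (0-2): L=8.1000, (cx,cy)=(1.0000,0.0000)
member 2 (1-2): L=6.7401, (cx,cy)=(0.5482,-0.8363)
solve A·x = −loads:
  F[0-1] = -2496.8842 N (compression)
  F[0-2] = -886.9510 N (compression)
  F[1-2] = +1617.8968 N (tension)
  Rx@0 = +2424.3800 N
  Ry@0 = +1967.4204 N
  Ry@2 = -1353.1104 N

-886.951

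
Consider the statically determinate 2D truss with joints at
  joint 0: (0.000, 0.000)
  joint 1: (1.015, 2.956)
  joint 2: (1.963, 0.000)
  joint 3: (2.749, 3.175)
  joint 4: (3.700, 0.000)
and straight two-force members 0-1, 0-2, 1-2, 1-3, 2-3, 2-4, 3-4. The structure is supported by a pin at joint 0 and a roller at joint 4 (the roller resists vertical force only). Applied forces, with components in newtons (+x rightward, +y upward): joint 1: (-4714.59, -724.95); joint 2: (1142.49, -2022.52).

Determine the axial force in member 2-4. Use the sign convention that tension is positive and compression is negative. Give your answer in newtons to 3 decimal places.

-747.224

N=5 nodes, M=7 members, R=3 reactions → 2N=10, M+R=10
member 0 (0-1): L=3.1254, (cx,cy)=(0.3248,0.9458)
member 1 (0-2): L=1.9630, (cx,cy)=(1.0000,0.0000)
member 2 (1-2): L=3.1043, (cx,cy)=(0.3054,-0.9522)
member 3 (1-3): L=1.7478, (cx,cy)=(0.9921,0.1253)
member 4 (2-3): L=3.2708, (cx,cy)=(0.2403,0.9707)
member 5 (2-4): L=1.7370, (cx,cy)=(1.0000,0.0000)
member 6 (3-4): L=3.3144, (cx,cy)=(0.2869,-0.9580)
solve A·x = −loads:
  F[0-1] = -5542.5675 N (compression)
  F[0-2] = -1772.1078 N (compression)
  F[1-2] = +4930.6703 N (tension)
  F[1-3] = +1420.0445 N (tension)
  F[2-3] = -2753.2879 N (compression)
  F[2-4] = -747.2239 N (compression)
  F[3-4] = +2604.1786 N (tension)
  Rx@0 = +3572.1000 N
  Ry@0 = +5242.1449 N
  Ry@4 = -2494.6749 N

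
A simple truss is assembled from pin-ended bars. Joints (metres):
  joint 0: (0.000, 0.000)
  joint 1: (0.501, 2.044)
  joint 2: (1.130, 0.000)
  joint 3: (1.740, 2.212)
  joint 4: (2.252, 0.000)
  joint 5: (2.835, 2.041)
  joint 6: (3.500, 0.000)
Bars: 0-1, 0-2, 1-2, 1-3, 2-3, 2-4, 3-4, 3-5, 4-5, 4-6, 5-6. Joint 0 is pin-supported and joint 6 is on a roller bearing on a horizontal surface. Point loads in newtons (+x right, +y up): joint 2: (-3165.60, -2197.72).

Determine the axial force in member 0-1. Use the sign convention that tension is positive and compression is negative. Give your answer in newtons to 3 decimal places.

N=7 nodes, M=11 members, R=3 reactions → 2N=14, M+R=14
member 0 (0-1): L=2.1045, (cx,cy)=(0.2381,0.9713)
member 1 (0-2): L=1.1300, (cx,cy)=(1.0000,0.0000)
member 2 (1-2): L=2.1386, (cx,cy)=(0.2941,-0.9558)
member 3 (1-3): L=1.2503, (cx,cy)=(0.9909,0.1344)
member 4 (2-3): L=2.2946, (cx,cy)=(0.2658,0.9640)
member 5 (2-4): L=1.1220, (cx,cy)=(1.0000,0.0000)
member 6 (3-4): L=2.2705, (cx,cy)=(0.2255,-0.9742)
member 7 (3-5): L=1.1083, (cx,cy)=(0.9880,-0.1543)
member 8 (4-5): L=2.1226, (cx,cy)=(0.2747,0.9615)
member 9 (4-6): L=1.2480, (cx,cy)=(1.0000,0.0000)
member 10 (5-6): L=2.1466, (cx,cy)=(0.3098,-0.9508)
solve A·x = −loads:
  F[0-1] = -1532.2214 N (compression)
  F[0-2] = -2800.8381 N (compression)
  F[1-2] = +1444.9978 N (tension)
  F[1-3] = -796.9898 N (compression)
  F[2-3] = +847.1190 N (tension)
  F[2-4] = +564.5603 N (tension)
  F[3-4] = -661.7332 N (compression)
  F[3-5] = -420.3715 N (compression)
  F[4-5] = +670.4739 N (tension)
  F[4-6] = +231.1859 N (tension)
  F[5-6] = -746.2624 N (compression)
  Rx@0 = +3165.6000 N
  Ry@0 = +1488.1704 N
  Ry@6 = +709.5496 N

-1532.221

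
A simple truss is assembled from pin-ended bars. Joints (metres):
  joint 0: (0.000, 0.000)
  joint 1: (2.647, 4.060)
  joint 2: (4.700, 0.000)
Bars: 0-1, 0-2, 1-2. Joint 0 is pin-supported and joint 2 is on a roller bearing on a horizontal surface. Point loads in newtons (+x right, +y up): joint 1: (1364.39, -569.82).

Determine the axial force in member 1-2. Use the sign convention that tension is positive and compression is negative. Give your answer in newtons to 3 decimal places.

N=3 nodes, M=3 members, R=3 reactions → 2N=6, M+R=6
member 0 (0-1): L=4.8467, (cx,cy)=(0.5461,0.8377)
member 1 (0-2): L=4.7000, (cx,cy)=(1.0000,0.0000)
member 2 (1-2): L=4.5496, (cx,cy)=(0.4513,-0.8924)
solve A·x = −loads:
  F[0-1] = +1109.8379 N (tension)
  F[0-2] = +758.2541 N (tension)
  F[1-2] = -1680.3288 N (compression)
  Rx@0 = -1364.3900 N
  Ry@0 = -929.6985 N
  Ry@2 = +1499.5185 N

-1680.329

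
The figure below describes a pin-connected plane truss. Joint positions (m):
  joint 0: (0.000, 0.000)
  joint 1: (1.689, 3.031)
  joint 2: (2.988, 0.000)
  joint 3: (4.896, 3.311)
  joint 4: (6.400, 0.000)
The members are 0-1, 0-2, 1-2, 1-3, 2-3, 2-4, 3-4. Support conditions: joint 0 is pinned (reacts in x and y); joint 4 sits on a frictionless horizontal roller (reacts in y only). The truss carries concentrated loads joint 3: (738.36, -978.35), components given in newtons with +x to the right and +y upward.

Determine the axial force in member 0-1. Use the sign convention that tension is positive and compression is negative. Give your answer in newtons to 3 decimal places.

N=5 nodes, M=7 members, R=3 reactions → 2N=10, M+R=10
member 0 (0-1): L=3.4698, (cx,cy)=(0.4868,0.8735)
member 1 (0-2): L=2.9880, (cx,cy)=(1.0000,0.0000)
member 2 (1-2): L=3.2976, (cx,cy)=(0.3939,-0.9191)
member 3 (1-3): L=3.2192, (cx,cy)=(0.9962,0.0870)
member 4 (2-3): L=3.8214, (cx,cy)=(0.4993,0.8664)
member 5 (2-4): L=3.4120, (cx,cy)=(1.0000,0.0000)
member 6 (3-4): L=3.6366, (cx,cy)=(0.4136,-0.9105)
solve A·x = −loads:
  F[0-1] = +174.0907 N (tension)
  F[0-2] = +653.6182 N (tension)
  F[1-2] = -151.7244 N (compression)
  F[1-3] = +145.0587 N (tension)
  F[2-3] = +160.9549 N (tension)
  F[2-4] = +513.4875 N (tension)
  F[3-4] = -1241.5825 N (compression)
  Rx@0 = -738.3600 N
  Ry@0 = -152.0737 N
  Ry@4 = +1130.4237 N

174.091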